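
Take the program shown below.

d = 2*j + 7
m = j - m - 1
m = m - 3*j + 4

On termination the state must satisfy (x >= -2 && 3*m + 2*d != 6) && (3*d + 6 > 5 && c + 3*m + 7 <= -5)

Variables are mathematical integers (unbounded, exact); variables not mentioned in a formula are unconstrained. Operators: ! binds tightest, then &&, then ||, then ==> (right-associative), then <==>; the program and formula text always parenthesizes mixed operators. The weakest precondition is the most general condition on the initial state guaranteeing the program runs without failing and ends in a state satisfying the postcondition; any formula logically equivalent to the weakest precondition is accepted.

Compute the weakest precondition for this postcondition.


Working backward. After the program, the postcondition (x >= -2 && 3*m + 2*d != 6) && (3*d + 6 > 5 && c + 3*m + 7 <= -5) must hold; in canonical form it is x >= -2 && 2*d + 3*m != 6 && 3*d > -1 && c + 3*m <= -12.
Before m := m - 3*j + 4: x >= -2 && 2*d + 3*m != 9*j - 6 && 3*d > -1 && c + 3*m <= 9*j - 24
Before m := j - m - 1: x >= -2 && 2*d != 6*j + 3*m - 3 && 3*d > -1 && c <= 6*j + 3*m - 21
Before d := 2*j + 7: x >= -2 && 2*j + 3*m != 17 && 6*j > -22 && c <= 6*j + 3*m - 21
Answer: WP = x >= -2 && 2*j + 3*m != 17 && 6*j > -22 && c <= 6*j + 3*m - 21


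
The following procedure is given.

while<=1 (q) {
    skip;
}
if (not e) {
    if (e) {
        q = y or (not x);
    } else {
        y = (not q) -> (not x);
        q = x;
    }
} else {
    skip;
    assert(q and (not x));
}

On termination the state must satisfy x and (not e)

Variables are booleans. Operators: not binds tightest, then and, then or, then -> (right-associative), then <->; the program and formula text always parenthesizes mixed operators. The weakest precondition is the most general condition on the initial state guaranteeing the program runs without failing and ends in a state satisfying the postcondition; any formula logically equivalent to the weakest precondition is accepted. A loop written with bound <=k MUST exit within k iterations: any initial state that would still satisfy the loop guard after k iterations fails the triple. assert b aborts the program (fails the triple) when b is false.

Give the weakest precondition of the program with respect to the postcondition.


Working backward. After the program, x and (not e) must hold.
Then branch requires (e -> (x and (not e))) and ((not e) -> (x and (not e))); else branch requires false.
Before the if: ((not e) -> ((e -> (x and (not e))) and ((not e) -> (x and (not e))))) and (not e)
Before the loop (bound <=1), unroll the exhaustion recursion (WP_0 = exit-now case; WP_j = one more guarded iteration, up to j = 1):
  WP_0: (not q) and ((not e) -> ((e -> (x and (not e))) and ((not e) -> (x and (not e))))) and (not e)
  WP_1: (q -> ((not q) and ((not e) -> ((e -> (x and (not e))) and ((not e) -> (x and (not e))))) and (not e))) and ((not q) -> (((not e) -> ((e -> (x and (not e))) and ((not e) -> (x and (not e))))) and (not e)))
So before the loop: (q -> ((not q) and ((not e) -> ((e -> (x and (not e))) and ((not e) -> (x and (not e))))) and (not e))) and ((not q) -> (((not e) -> ((e -> (x and (not e))) and ((not e) -> (x and (not e))))) and (not e)))
Answer: WP = (q -> ((not q) and ((not e) -> ((e -> (x and (not e))) and ((not e) -> (x and (not e))))) and (not e))) and ((not q) -> (((not e) -> ((e -> (x and (not e))) and ((not e) -> (x and (not e))))) and (not e)))


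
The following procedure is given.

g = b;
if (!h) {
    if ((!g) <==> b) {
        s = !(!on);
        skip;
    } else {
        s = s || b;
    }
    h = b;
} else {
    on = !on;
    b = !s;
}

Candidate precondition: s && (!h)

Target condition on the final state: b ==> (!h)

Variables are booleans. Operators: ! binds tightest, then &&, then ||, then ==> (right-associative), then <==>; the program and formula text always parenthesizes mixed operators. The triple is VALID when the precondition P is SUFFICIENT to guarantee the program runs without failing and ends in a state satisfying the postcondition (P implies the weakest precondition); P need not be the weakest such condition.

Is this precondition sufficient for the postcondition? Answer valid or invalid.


Working backward. After the program, b ==> (!h) must hold.
Then branch requires (((!g) <==> b) ==> (b ==> (!b))) && ((!((!g) <==> b)) ==> (b ==> (!b))); else branch requires (!s) ==> (!h).
Before the if: ((!h) ==> ((((!g) <==> b) ==> (b ==> (!b))) && ((!((!g) <==> b)) ==> (b ==> (!b))))) && (h ==> ((!s) ==> (!h)))
Before g := b: ((!h) ==> ((((!b) <==> b) ==> (b ==> (!b))) && ((!((!b) <==> b)) ==> (b ==> (!b))))) && (h ==> ((!s) ==> (!h)))
The weakest precondition is ((!h) ==> ((((!b) <==> b) ==> (b ==> (!b))) && ((!((!b) <==> b)) ==> (b ==> (!b))))) && (h ==> ((!s) ==> (!h))).
Check whether s && (!h) implies it.
Countermodel: at the initial state b = true, h = false, s = true, the precondition holds but the weakest precondition fails.
Answer: invalid


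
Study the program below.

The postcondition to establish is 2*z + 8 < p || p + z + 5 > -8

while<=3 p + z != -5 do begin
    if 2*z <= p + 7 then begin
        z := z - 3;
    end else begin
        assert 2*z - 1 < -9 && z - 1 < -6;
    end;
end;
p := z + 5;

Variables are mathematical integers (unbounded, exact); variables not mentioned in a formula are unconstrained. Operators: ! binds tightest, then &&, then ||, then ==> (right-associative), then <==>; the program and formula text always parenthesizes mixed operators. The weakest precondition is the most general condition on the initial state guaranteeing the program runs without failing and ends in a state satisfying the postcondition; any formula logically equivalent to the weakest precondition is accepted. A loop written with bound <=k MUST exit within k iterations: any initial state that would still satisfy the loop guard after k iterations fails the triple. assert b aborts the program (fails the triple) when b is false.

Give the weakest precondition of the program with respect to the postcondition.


Working backward. After the program, the postcondition 2*z + 8 < p || p + z + 5 > -8 must hold; in canonical form it is 2*z < p - 8 || p + z > -13.
Before p := z + 5: z < -3 || 2*z > -18
Before the loop (bound <=3), unroll the exhaustion recursion (WP_0 = exit-now case; WP_j = one more guarded iteration, up to j = 3):
  WP_0: (!(p + z != -5)) && (z < -3 || 2*z > -18)
  WP_1: (p + z != -5 ==> ((2*z <= p + 7 ==> ((!(p + z != -2)) && (z < 0 || 2*z > -12))) && ((!(2*z <= p + 7)) ==> (2*z < -8 && z < -5 && (!(p + z != -5)) && (z < -3 || 2*z > -18))))) && ((!(p + z != -5)) ==> (z < -3 || 2*z > -18))
  WP_2: (p + z != -5 ==> ((2*z <= p + 7 ==> ((p + z != -2 ==> ((2*z <= p + 13 ==> ((!(p + z != 1)) && (z < 3 || 2*z > -6))) && ((!(2*z <= p + 13)) ==> (2*z < -2 && z < -2 && (!(p + z != -2)) && (z < 0 || 2*z > -12))))) && ((!(p + z != -2)) ==> (z < 0 || 2*z > -12)))) && ((!(2*z <= p + 7)) ==> (2*z < -8 && z < -5 && (p + z != -5 ==> ((2*z <= p + 7 ==> ((!(p + z != -2)) && (z < 0 || 2*z > -12))) && ((!(2*z <= p + 7)) ==> (2*z < -8 && z < -5 && (!(p + z != -5)) && (z < -3 || 2*z > -18))))) && ((!(p + z != -5)) ==> (z < -3 || 2*z > -18)))))) && ((!(p + z != -5)) ==> (z < -3 || 2*z > -18))
  WP_3: (p + z != -5 ==> ((2*z <= p + 7 ==> ((p + z != -2 ==> ((2*z <= p + 13 ==> ((p + z != 1 ==> ((2*z <= p + 19 ==> ((!(p + z != 4)) && (z < 6 || 2*z > 0))) && ((!(2*z <= p + 19)) ==> (2*z < 4 && z < 1 && (!(p + z != 1)) && (z < 3 || 2*z > -6))))) && ((!(p + z != 1)) ==> (z < 3 || 2*z > -6)))) && ((!(2*z <= p + 13)) ==> (2*z < -2 && z < -2 && (p + z != -2 ==> ((2*z <= p + 13 ==> ((!(p + z != 1)) && (z < 3 || 2*z > -6))) && ((!(2*z <= p + 13)) ==> (2*z < -2 && z < -2 && (!(p + z != -2)) && (z < 0 || 2*z > -12))))) && ((!(p + z != -2)) ==> (z < 0 || 2*z > -12)))))) && ((!(p + z != -2)) ==> (z < 0 || 2*z > -12)))) && ((!(2*z <= p + 7)) ==> (2*z < -8 && z < -5 && (p + z != -5 ==> ((2*z <= p + 7 ==> ((p + z != -2 ==> ((2*z <= p + 13 ==> ((!(p + z != 1)) && (z < 3 || 2*z > -6))) && ((!(2*z <= p + 13)) ==> (2*z < -2 && z < -2 && (!(p + z != -2)) && (z < 0 || 2*z > -12))))) && ((!(p + z != -2)) ==> (z < 0 || 2*z > -12)))) && ((!(2*z <= p + 7)) ==> (2*z < -8 && z < -5 && (p + z != -5 ==> ((2*z <= p + 7 ==> ((!(p + z != -2)) && (z < 0 || 2*z > -12))) && ((!(2*z <= p + 7)) ==> (2*z < -8 && z < -5 && (!(p + z != -5)) && (z < -3 || 2*z > -18))))) && ((!(p + z != -5)) ==> (z < -3 || 2*z > -18)))))) && ((!(p + z != -5)) ==> (z < -3 || 2*z > -18)))))) && ((!(p + z != -5)) ==> (z < -3 || 2*z > -18))
So before the loop: (p + z != -5 ==> ((2*z <= p + 7 ==> ((p + z != -2 ==> ((2*z <= p + 13 ==> ((p + z != 1 ==> ((2*z <= p + 19 ==> ((!(p + z != 4)) && (z < 6 || 2*z > 0))) && ((!(2*z <= p + 19)) ==> (2*z < 4 && z < 1 && (!(p + z != 1)) && (z < 3 || 2*z > -6))))) && ((!(p + z != 1)) ==> (z < 3 || 2*z > -6)))) && ((!(2*z <= p + 13)) ==> (2*z < -2 && z < -2 && (p + z != -2 ==> ((2*z <= p + 13 ==> ((!(p + z != 1)) && (z < 3 || 2*z > -6))) && ((!(2*z <= p + 13)) ==> (2*z < -2 && z < -2 && (!(p + z != -2)) && (z < 0 || 2*z > -12))))) && ((!(p + z != -2)) ==> (z < 0 || 2*z > -12)))))) && ((!(p + z != -2)) ==> (z < 0 || 2*z > -12)))) && ((!(2*z <= p + 7)) ==> (2*z < -8 && z < -5 && (p + z != -5 ==> ((2*z <= p + 7 ==> ((p + z != -2 ==> ((2*z <= p + 13 ==> ((!(p + z != 1)) && (z < 3 || 2*z > -6))) && ((!(2*z <= p + 13)) ==> (2*z < -2 && z < -2 && (!(p + z != -2)) && (z < 0 || 2*z > -12))))) && ((!(p + z != -2)) ==> (z < 0 || 2*z > -12)))) && ((!(2*z <= p + 7)) ==> (2*z < -8 && z < -5 && (p + z != -5 ==> ((2*z <= p + 7 ==> ((!(p + z != -2)) && (z < 0 || 2*z > -12))) && ((!(2*z <= p + 7)) ==> (2*z < -8 && z < -5 && (!(p + z != -5)) && (z < -3 || 2*z > -18))))) && ((!(p + z != -5)) ==> (z < -3 || 2*z > -18)))))) && ((!(p + z != -5)) ==> (z < -3 || 2*z > -18)))))) && ((!(p + z != -5)) ==> (z < -3 || 2*z > -18))
Answer: WP = (p + z != -5 ==> ((2*z <= p + 7 ==> ((p + z != -2 ==> ((2*z <= p + 13 ==> ((p + z != 1 ==> ((2*z <= p + 19 ==> ((!(p + z != 4)) && (z < 6 || 2*z > 0))) && ((!(2*z <= p + 19)) ==> (2*z < 4 && z < 1 && (!(p + z != 1)) && (z < 3 || 2*z > -6))))) && ((!(p + z != 1)) ==> (z < 3 || 2*z > -6)))) && ((!(2*z <= p + 13)) ==> (2*z < -2 && z < -2 && (p + z != -2 ==> ((2*z <= p + 13 ==> ((!(p + z != 1)) && (z < 3 || 2*z > -6))) && ((!(2*z <= p + 13)) ==> (2*z < -2 && z < -2 && (!(p + z != -2)) && (z < 0 || 2*z > -12))))) && ((!(p + z != -2)) ==> (z < 0 || 2*z > -12)))))) && ((!(p + z != -2)) ==> (z < 0 || 2*z > -12)))) && ((!(2*z <= p + 7)) ==> (2*z < -8 && z < -5 && (p + z != -5 ==> ((2*z <= p + 7 ==> ((p + z != -2 ==> ((2*z <= p + 13 ==> ((!(p + z != 1)) && (z < 3 || 2*z > -6))) && ((!(2*z <= p + 13)) ==> (2*z < -2 && z < -2 && (!(p + z != -2)) && (z < 0 || 2*z > -12))))) && ((!(p + z != -2)) ==> (z < 0 || 2*z > -12)))) && ((!(2*z <= p + 7)) ==> (2*z < -8 && z < -5 && (p + z != -5 ==> ((2*z <= p + 7 ==> ((!(p + z != -2)) && (z < 0 || 2*z > -12))) && ((!(2*z <= p + 7)) ==> (2*z < -8 && z < -5 && (!(p + z != -5)) && (z < -3 || 2*z > -18))))) && ((!(p + z != -5)) ==> (z < -3 || 2*z > -18)))))) && ((!(p + z != -5)) ==> (z < -3 || 2*z > -18)))))) && ((!(p + z != -5)) ==> (z < -3 || 2*z > -18))


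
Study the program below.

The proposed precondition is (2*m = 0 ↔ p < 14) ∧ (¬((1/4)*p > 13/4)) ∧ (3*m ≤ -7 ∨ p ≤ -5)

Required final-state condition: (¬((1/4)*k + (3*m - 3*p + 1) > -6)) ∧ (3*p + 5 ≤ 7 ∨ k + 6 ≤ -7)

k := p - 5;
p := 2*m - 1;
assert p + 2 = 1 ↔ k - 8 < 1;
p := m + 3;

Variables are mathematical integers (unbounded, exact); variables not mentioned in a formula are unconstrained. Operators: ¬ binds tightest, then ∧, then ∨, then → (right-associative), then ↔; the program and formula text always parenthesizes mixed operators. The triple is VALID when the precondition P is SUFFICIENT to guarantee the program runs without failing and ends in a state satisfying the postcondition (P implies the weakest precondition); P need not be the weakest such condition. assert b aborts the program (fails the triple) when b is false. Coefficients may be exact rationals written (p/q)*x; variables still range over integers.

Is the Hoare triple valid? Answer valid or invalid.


Working backward. After the program, the postcondition (¬((1/4)*k + (3*m - 3*p + 1) > -6)) ∧ (3*p + 5 ≤ 7 ∨ k + 6 ≤ -7) must hold; in canonical form it is (¬((1/4)*k + 3*m > 3*p - 7)) ∧ (3*p ≤ 2 ∨ k ≤ -13).
Before p := m + 3: (¬((1/4)*k > 2)) ∧ (3*m ≤ -7 ∨ k ≤ -13)
Before assert p + 2 = 1 ↔ k - 8 < 1: (p = -1 ↔ k < 9) ∧ (¬((1/4)*k > 2)) ∧ (3*m ≤ -7 ∨ k ≤ -13)
Before p := 2*m - 1: (2*m = 0 ↔ k < 9) ∧ (¬((1/4)*k > 2)) ∧ (3*m ≤ -7 ∨ k ≤ -13)
Before k := p - 5: (2*m = 0 ↔ p < 14) ∧ (¬((1/4)*p > 13/4)) ∧ (3*m ≤ -7 ∨ p ≤ -8)
The weakest precondition is (2*m = 0 ↔ p < 14) ∧ (¬((1/4)*p > 13/4)) ∧ (3*m ≤ -7 ∨ p ≤ -8).
Check whether (2*m = 0 ↔ p < 14) ∧ (¬((1/4)*p > 13/4)) ∧ (3*m ≤ -7 ∨ p ≤ -5) implies it.
Countermodel: at the initial state m = 0, p = -5, the precondition holds but the weakest precondition fails.
Answer: invalid


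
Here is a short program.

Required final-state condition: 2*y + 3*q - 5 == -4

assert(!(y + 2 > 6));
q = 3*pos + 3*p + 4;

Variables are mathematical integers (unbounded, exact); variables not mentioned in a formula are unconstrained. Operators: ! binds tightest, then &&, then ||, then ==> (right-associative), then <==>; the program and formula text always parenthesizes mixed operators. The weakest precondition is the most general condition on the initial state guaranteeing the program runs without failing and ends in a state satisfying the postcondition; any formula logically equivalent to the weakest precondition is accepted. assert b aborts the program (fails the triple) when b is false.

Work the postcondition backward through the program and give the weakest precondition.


Working backward. After the program, the postcondition 2*y + 3*q - 5 == -4 must hold; in canonical form it is 3*q + 2*y == 1.
Before q := 3*pos + 3*p + 4: 9*p + 9*pos + 2*y == -11
Before assert !(y + 2 > 6): (!(y > 4)) && 9*p + 9*pos + 2*y == -11
Answer: WP = (!(y > 4)) && 9*p + 9*pos + 2*y == -11


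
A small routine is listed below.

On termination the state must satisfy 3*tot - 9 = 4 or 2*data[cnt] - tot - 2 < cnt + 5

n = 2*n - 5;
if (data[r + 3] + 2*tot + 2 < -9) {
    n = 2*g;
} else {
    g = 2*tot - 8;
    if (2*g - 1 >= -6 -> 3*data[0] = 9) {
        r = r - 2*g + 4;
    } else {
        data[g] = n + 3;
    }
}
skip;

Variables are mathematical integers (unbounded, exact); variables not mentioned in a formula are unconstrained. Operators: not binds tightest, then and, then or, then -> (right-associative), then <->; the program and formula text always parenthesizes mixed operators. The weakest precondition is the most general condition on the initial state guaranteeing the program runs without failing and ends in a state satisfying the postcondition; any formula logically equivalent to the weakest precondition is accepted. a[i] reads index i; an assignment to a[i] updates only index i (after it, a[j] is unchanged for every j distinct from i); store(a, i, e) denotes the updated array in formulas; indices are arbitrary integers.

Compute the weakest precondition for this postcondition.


Working backward. After the program, the postcondition 3*tot - 9 = 4 or 2*data[cnt] - tot - 2 < cnt + 5 must hold; in canonical form it is 3*tot = 13 or 2*data[cnt] < cnt + tot + 7.
Before skip: 3*tot = 13 or 2*data[cnt] < cnt + tot + 7
Then branch requires 3*tot = 13 or 2*data[cnt] < cnt + tot + 7; else branch requires ((4*tot >= 11 -> 3*data[0] = 9) -> (3*tot = 13 or 2*data[cnt] < cnt + tot + 7)) and ((not (4*tot >= 11 -> 3*data[0] = 9)) -> (3*tot = 13 or 2*store(data, 2*tot - 8, n + 3)[cnt] < cnt + tot + 7)).
Before the if: (data[r + 3] + 2*tot < -11 -> (3*tot = 13 or 2*data[cnt] < cnt + tot + 7)) and ((not (data[r + 3] + 2*tot < -11)) -> (((4*tot >= 11 -> 3*data[0] = 9) -> (3*tot = 13 or 2*data[cnt] < cnt + tot + 7)) and ((not (4*tot >= 11 -> 3*data[0] = 9)) -> (3*tot = 13 or 2*store(data, 2*tot - 8, n + 3)[cnt] < cnt + tot + 7))))
Before n := 2*n - 5: (data[r + 3] + 2*tot < -11 -> (3*tot = 13 or 2*data[cnt] < cnt + tot + 7)) and ((not (data[r + 3] + 2*tot < -11)) -> (((4*tot >= 11 -> 3*data[0] = 9) -> (3*tot = 13 or 2*data[cnt] < cnt + tot + 7)) and ((not (4*tot >= 11 -> 3*data[0] = 9)) -> (3*tot = 13 or 2*store(data, 2*tot - 8, 2*n - 2)[cnt] < cnt + tot + 7))))
Answer: WP = (data[r + 3] + 2*tot < -11 -> (3*tot = 13 or 2*data[cnt] < cnt + tot + 7)) and ((not (data[r + 3] + 2*tot < -11)) -> (((4*tot >= 11 -> 3*data[0] = 9) -> (3*tot = 13 or 2*data[cnt] < cnt + tot + 7)) and ((not (4*tot >= 11 -> 3*data[0] = 9)) -> (3*tot = 13 or 2*store(data, 2*tot - 8, 2*n - 2)[cnt] < cnt + tot + 7))))


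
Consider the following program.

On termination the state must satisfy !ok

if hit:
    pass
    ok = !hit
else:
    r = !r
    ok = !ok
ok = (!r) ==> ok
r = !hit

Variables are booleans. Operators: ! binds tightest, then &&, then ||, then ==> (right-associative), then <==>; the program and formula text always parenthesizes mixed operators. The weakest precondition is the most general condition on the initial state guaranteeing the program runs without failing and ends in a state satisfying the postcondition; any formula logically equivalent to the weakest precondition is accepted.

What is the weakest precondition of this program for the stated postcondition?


Working backward. After the program, !ok must hold.
Before r := !hit: !ok
Before ok := (!r) ==> ok: !((!r) ==> ok)
Then branch requires !((!r) ==> (!hit)); else branch requires !(r ==> (!ok)).
Before the if: (hit ==> (!((!r) ==> (!hit)))) && ((!hit) ==> (!(r ==> (!ok))))
Answer: WP = (hit ==> (!((!r) ==> (!hit)))) && ((!hit) ==> (!(r ==> (!ok))))


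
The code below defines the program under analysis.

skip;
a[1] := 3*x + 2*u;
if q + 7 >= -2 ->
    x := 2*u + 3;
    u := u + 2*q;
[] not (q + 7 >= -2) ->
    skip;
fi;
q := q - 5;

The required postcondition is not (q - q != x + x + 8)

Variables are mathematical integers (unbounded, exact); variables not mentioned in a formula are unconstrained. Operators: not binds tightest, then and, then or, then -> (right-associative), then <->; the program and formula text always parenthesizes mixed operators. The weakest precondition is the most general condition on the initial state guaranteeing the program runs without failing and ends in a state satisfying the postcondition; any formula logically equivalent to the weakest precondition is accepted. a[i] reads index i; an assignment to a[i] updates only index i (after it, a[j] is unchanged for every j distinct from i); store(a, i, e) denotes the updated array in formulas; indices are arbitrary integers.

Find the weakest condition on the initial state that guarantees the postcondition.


Working backward. After the program, the postcondition not (q - q != x + x + 8) must hold; in canonical form it is not (2*x != -8).
Before q := q - 5: not (2*x != -8)
Then branch requires not (4*u != -14); else branch requires not (2*x != -8).
Before the if: (q >= -9 -> (not (4*u != -14))) and ((not (q >= -9)) -> (not (2*x != -8)))
Before a[1] := 3*x + 2*u: (q >= -9 -> (not (4*u != -14))) and ((not (q >= -9)) -> (not (2*x != -8)))
Before skip: (q >= -9 -> (not (4*u != -14))) and ((not (q >= -9)) -> (not (2*x != -8)))
Answer: WP = (q >= -9 -> (not (4*u != -14))) and ((not (q >= -9)) -> (not (2*x != -8)))


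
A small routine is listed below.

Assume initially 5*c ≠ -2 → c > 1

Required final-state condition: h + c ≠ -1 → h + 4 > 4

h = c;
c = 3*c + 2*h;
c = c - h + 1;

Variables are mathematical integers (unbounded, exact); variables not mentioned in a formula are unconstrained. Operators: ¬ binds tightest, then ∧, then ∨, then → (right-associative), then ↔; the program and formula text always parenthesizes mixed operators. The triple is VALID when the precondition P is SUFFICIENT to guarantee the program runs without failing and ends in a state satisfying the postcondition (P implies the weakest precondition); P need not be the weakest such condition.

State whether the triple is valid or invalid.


Working backward. After the program, the postcondition h + c ≠ -1 → h + 4 > 4 must hold; in canonical form it is c + h ≠ -1 → h > 0.
Before c := c - h + 1: c ≠ -2 → h > 0
Before c := 3*c + 2*h: 3*c + 2*h ≠ -2 → h > 0
Before h := c: 5*c ≠ -2 → c > 0
The weakest precondition is 5*c ≠ -2 → c > 0.
Check whether 5*c ≠ -2 → c > 1 implies it.
Every state satisfying the precondition satisfies the weakest precondition: the implication holds.
Answer: valid


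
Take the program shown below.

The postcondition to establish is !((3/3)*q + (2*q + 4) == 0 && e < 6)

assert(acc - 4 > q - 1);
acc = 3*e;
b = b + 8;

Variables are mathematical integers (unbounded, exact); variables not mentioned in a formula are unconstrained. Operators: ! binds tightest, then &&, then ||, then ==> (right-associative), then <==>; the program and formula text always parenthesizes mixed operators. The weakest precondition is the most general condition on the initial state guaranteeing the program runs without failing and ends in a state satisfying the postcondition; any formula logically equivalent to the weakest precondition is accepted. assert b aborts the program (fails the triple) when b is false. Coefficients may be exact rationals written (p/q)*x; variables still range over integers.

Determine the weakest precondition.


Working backward. After the program, the postcondition !((3/3)*q + (2*q + 4) == 0 && e < 6) must hold; in canonical form it is !(3*q == -4 && e < 6).
Before b := b + 8: !(3*q == -4 && e < 6)
Before acc := 3*e: !(3*q == -4 && e < 6)
Before assert acc - 4 > q - 1: acc > q + 3 && (!(3*q == -4 && e < 6))
Answer: WP = acc > q + 3 && (!(3*q == -4 && e < 6))


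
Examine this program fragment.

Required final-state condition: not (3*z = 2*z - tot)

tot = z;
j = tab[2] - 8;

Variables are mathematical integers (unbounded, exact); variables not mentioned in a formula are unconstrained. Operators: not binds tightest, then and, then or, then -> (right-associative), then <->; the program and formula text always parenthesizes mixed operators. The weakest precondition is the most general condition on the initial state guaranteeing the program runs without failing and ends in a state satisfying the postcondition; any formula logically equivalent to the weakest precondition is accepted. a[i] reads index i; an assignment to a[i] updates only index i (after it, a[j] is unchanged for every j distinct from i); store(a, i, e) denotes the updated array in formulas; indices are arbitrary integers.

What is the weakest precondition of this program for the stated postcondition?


Working backward. After the program, the postcondition not (3*z = 2*z - tot) must hold; in canonical form it is not (tot + z = 0).
Before j := tab[2] - 8: not (tot + z = 0)
Before tot := z: not (2*z = 0)
Answer: WP = not (2*z = 0)


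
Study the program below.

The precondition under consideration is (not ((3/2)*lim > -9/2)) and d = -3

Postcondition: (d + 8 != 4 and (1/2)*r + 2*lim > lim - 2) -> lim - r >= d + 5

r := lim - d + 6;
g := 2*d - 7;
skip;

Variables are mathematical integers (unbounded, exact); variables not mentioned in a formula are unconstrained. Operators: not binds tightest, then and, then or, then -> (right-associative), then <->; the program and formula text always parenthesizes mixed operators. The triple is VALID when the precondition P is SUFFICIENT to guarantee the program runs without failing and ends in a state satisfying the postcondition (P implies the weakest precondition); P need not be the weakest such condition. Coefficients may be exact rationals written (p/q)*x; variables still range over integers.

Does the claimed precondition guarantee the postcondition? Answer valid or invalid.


Working backward. After the program, the postcondition (d + 8 != 4 and (1/2)*r + 2*lim > lim - 2) -> lim - r >= d + 5 must hold; in canonical form it is (d != -4 and lim + (1/2)*r > -2) -> lim >= d + r + 5.
Before skip: (d != -4 and lim + (1/2)*r > -2) -> lim >= d + r + 5
Before g := 2*d - 7: (d != -4 and lim + (1/2)*r > -2) -> lim >= d + r + 5
Before r := lim - d + 6: not (d != -4 and (3/2)*lim > (1/2)*d - 5)
The weakest precondition is not (d != -4 and (3/2)*lim > (1/2)*d - 5).
Check whether (not ((3/2)*lim > -9/2)) and d = -3 implies it.
Countermodel: at the initial state d = -3, lim = -4, the precondition holds but the weakest precondition fails.
Answer: invalid


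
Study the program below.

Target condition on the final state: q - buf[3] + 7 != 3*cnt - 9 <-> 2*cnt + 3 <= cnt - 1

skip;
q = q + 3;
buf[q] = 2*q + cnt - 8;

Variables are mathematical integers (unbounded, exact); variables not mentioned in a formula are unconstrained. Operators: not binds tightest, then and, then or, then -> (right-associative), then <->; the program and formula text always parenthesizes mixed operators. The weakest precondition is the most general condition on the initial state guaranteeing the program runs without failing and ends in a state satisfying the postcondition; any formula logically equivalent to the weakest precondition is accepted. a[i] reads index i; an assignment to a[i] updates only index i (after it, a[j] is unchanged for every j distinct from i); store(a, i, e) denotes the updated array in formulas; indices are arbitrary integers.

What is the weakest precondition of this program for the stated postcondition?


Working backward. After the program, the postcondition q - buf[3] + 7 != 3*cnt - 9 <-> 2*cnt + 3 <= cnt - 1 must hold; in canonical form it is q != buf[3] + 3*cnt - 16 <-> cnt <= -4.
Before buf[q] := 2*q + cnt - 8: q != store(buf, q, cnt + 2*q - 8)[3] + 3*cnt - 16 <-> cnt <= -4
Before q := q + 3: q != store(buf, q + 3, cnt + 2*q - 2)[3] + 3*cnt - 19 <-> cnt <= -4
Before skip: q != store(buf, q + 3, cnt + 2*q - 2)[3] + 3*cnt - 19 <-> cnt <= -4
Answer: WP = q != store(buf, q + 3, cnt + 2*q - 2)[3] + 3*cnt - 19 <-> cnt <= -4


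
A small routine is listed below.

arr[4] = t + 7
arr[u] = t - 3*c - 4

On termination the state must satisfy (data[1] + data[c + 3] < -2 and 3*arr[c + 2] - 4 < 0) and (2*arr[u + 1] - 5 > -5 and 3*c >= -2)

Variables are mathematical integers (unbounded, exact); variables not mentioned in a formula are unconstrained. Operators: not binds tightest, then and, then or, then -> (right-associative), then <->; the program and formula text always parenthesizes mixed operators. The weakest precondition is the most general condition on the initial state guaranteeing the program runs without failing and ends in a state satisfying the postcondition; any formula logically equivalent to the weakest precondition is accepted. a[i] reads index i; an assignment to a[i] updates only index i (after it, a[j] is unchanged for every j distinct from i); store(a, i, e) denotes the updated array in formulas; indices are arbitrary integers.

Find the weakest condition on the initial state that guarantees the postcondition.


Working backward. After the program, the postcondition (data[1] + data[c + 3] < -2 and 3*arr[c + 2] - 4 < 0) and (2*arr[u + 1] - 5 > -5 and 3*c >= -2) must hold; in canonical form it is data[c + 3] + data[1] < -2 and 3*arr[c + 2] < 4 and 2*arr[u + 1] > 0 and 3*c >= -2.
Before arr[u] := t - 3*c - 4: data[c + 3] + data[1] < -2 and 3*store(arr, u, -3*c + t - 4)[c + 2] < 4 and 2*store(arr, u, -3*c + t - 4)[u + 1] > 0 and 3*c >= -2
Before arr[4] := t + 7: data[c + 3] + data[1] < -2 and 3*store(store(arr, 4, t + 7), u, -3*c + t - 4)[c + 2] < 4 and 2*store(store(arr, 4, t + 7), u, -3*c + t - 4)[u + 1] > 0 and 3*c >= -2
Answer: WP = data[c + 3] + data[1] < -2 and 3*store(store(arr, 4, t + 7), u, -3*c + t - 4)[c + 2] < 4 and 2*store(store(arr, 4, t + 7), u, -3*c + t - 4)[u + 1] > 0 and 3*c >= -2


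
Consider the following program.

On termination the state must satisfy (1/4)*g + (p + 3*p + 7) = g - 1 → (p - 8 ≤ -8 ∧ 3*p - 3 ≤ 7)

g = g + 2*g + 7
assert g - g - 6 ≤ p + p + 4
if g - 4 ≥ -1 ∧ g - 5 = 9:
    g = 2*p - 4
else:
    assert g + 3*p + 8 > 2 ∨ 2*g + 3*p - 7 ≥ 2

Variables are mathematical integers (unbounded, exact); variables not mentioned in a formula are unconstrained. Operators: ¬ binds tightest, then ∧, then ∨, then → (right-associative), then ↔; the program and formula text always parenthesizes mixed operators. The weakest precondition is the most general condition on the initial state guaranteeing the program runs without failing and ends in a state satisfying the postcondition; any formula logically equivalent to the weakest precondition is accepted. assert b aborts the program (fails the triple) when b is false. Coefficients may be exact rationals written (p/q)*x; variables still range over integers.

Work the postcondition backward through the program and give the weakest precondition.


Working backward. After the program, the postcondition (1/4)*g + (p + 3*p + 7) = g - 1 → (p - 8 ≤ -8 ∧ 3*p - 3 ≤ 7) must hold; in canonical form it is 4*p = (3/4)*g - 8 → (p ≤ 0 ∧ 3*p ≤ 10).
Then branch requires (5/2)*p = -11 → (p ≤ 0 ∧ 3*p ≤ 10); else branch requires (g + 3*p > -6 ∨ 2*g + 3*p ≥ 9) ∧ (4*p = (3/4)*g - 8 → (p ≤ 0 ∧ 3*p ≤ 10)).
Before the if: ((g ≥ 3 ∧ g = 14) → ((5/2)*p = -11 → (p ≤ 0 ∧ 3*p ≤ 10))) ∧ ((¬(g ≥ 3 ∧ g = 14)) → ((g + 3*p > -6 ∨ 2*g + 3*p ≥ 9) ∧ (4*p = (3/4)*g - 8 → (p ≤ 0 ∧ 3*p ≤ 10))))
Before assert g - g - 6 ≤ p + p + 4: 2*p ≥ -10 ∧ ((g ≥ 3 ∧ g = 14) → ((5/2)*p = -11 → (p ≤ 0 ∧ 3*p ≤ 10))) ∧ ((¬(g ≥ 3 ∧ g = 14)) → ((g + 3*p > -6 ∨ 2*g + 3*p ≥ 9) ∧ (4*p = (3/4)*g - 8 → (p ≤ 0 ∧ 3*p ≤ 10))))
Before g := g + 2*g + 7: 2*p ≥ -10 ∧ ((3*g ≥ -4 ∧ 3*g = 7) → ((5/2)*p = -11 → (p ≤ 0 ∧ 3*p ≤ 10))) ∧ ((¬(3*g ≥ -4 ∧ 3*g = 7)) → ((3*g + 3*p > -13 ∨ 6*g + 3*p ≥ -5) ∧ (4*p = (9/4)*g - 11/4 → (p ≤ 0 ∧ 3*p ≤ 10))))
Answer: WP = 2*p ≥ -10 ∧ ((3*g ≥ -4 ∧ 3*g = 7) → ((5/2)*p = -11 → (p ≤ 0 ∧ 3*p ≤ 10))) ∧ ((¬(3*g ≥ -4 ∧ 3*g = 7)) → ((3*g + 3*p > -13 ∨ 6*g + 3*p ≥ -5) ∧ (4*p = (9/4)*g - 11/4 → (p ≤ 0 ∧ 3*p ≤ 10))))


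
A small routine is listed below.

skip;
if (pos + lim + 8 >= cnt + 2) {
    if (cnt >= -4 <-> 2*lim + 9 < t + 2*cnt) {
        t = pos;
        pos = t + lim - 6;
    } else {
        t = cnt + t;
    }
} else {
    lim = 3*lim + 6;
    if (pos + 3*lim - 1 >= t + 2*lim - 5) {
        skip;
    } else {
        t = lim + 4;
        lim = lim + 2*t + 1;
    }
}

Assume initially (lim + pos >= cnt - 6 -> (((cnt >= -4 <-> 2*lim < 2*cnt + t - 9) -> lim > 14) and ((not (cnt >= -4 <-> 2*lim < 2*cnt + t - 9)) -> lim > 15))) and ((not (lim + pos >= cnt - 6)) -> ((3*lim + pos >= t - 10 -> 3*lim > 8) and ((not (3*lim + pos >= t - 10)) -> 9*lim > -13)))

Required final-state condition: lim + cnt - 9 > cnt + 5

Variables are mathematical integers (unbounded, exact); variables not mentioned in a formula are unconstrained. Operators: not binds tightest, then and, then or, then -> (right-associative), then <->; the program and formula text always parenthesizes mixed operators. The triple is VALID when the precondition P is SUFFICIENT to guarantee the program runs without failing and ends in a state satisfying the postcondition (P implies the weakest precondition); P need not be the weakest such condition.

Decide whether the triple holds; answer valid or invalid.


Working backward. After the program, the postcondition lim + cnt - 9 > cnt + 5 must hold; in canonical form it is lim > 14.
Then branch requires ((cnt >= -4 <-> 2*lim < 2*cnt + t - 9) -> lim > 14) and ((not (cnt >= -4 <-> 2*lim < 2*cnt + t - 9)) -> lim > 14); else branch requires (3*lim + pos >= t - 10 -> 3*lim > 8) and ((not (3*lim + pos >= t - 10)) -> 9*lim > -13).
Before the if: (lim + pos >= cnt - 6 -> (((cnt >= -4 <-> 2*lim < 2*cnt + t - 9) -> lim > 14) and ((not (cnt >= -4 <-> 2*lim < 2*cnt + t - 9)) -> lim > 14))) and ((not (lim + pos >= cnt - 6)) -> ((3*lim + pos >= t - 10 -> 3*lim > 8) and ((not (3*lim + pos >= t - 10)) -> 9*lim > -13)))
Before skip: (lim + pos >= cnt - 6 -> (((cnt >= -4 <-> 2*lim < 2*cnt + t - 9) -> lim > 14) and ((not (cnt >= -4 <-> 2*lim < 2*cnt + t - 9)) -> lim > 14))) and ((not (lim + pos >= cnt - 6)) -> ((3*lim + pos >= t - 10 -> 3*lim > 8) and ((not (3*lim + pos >= t - 10)) -> 9*lim > -13)))
The weakest precondition is (lim + pos >= cnt - 6 -> (((cnt >= -4 <-> 2*lim < 2*cnt + t - 9) -> lim > 14) and ((not (cnt >= -4 <-> 2*lim < 2*cnt + t - 9)) -> lim > 14))) and ((not (lim + pos >= cnt - 6)) -> ((3*lim + pos >= t - 10 -> 3*lim > 8) and ((not (3*lim + pos >= t - 10)) -> 9*lim > -13))).
Check whether (lim + pos >= cnt - 6 -> (((cnt >= -4 <-> 2*lim < 2*cnt + t - 9) -> lim > 14) and ((not (cnt >= -4 <-> 2*lim < 2*cnt + t - 9)) -> lim > 15))) and ((not (lim + pos >= cnt - 6)) -> ((3*lim + pos >= t - 10 -> 3*lim > 8) and ((not (3*lim + pos >= t - 10)) -> 9*lim > -13))) implies it.
Every state satisfying the precondition satisfies the weakest precondition: the implication holds.
Answer: valid


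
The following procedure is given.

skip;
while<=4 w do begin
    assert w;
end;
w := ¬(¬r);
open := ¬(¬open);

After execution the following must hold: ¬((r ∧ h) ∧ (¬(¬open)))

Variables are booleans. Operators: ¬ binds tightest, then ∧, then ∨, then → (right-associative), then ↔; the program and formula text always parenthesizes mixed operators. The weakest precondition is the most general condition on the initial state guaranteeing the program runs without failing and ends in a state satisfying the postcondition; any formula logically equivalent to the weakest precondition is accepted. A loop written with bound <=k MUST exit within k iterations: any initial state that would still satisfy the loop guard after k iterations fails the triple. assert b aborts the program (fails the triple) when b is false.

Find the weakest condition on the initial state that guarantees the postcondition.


Working backward. After the program, the postcondition ¬((r ∧ h) ∧ (¬(¬open))) must hold; in canonical form it is ¬(r ∧ h ∧ open).
Before open := ¬(¬open): ¬(r ∧ h ∧ open)
Before w := ¬(¬r): ¬(r ∧ h ∧ open)
Before the loop (bound <=4), unroll the exhaustion recursion (WP_0 = exit-now case; WP_j = one more guarded iteration, up to j = 4):
  WP_0: (¬w) ∧ (¬(r ∧ h ∧ open))
  WP_1: (¬w) ∧ ((¬w) → (¬(r ∧ h ∧ open)))
  WP_2: (¬w) ∧ ((¬w) → (¬(r ∧ h ∧ open)))
  WP_3: (¬w) ∧ ((¬w) → (¬(r ∧ h ∧ open)))
  WP_4: (¬w) ∧ ((¬w) → (¬(r ∧ h ∧ open)))
So before the loop: (¬w) ∧ ((¬w) → (¬(r ∧ h ∧ open)))
Before skip: (¬w) ∧ ((¬w) → (¬(r ∧ h ∧ open)))
Answer: WP = (¬w) ∧ ((¬w) → (¬(r ∧ h ∧ open)))


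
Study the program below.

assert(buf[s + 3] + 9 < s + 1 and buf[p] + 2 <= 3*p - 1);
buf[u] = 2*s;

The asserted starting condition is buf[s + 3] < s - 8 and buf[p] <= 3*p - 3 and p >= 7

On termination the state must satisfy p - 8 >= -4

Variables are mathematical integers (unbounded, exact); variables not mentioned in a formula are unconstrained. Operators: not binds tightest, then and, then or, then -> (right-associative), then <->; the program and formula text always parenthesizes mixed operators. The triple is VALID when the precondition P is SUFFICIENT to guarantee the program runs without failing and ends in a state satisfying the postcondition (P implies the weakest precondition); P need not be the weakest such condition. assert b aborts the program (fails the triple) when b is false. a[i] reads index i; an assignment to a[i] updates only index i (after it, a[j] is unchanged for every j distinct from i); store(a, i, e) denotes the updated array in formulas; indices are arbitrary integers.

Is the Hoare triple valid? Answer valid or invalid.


Working backward. After the program, the postcondition p - 8 >= -4 must hold; in canonical form it is p >= 4.
Before buf[u] := 2*s: p >= 4
Before assert buf[s + 3] + 9 < s + 1 and buf[p] + 2 <= 3*p - 1: buf[s + 3] < s - 8 and buf[p] <= 3*p - 3 and p >= 4
The weakest precondition is buf[s + 3] < s - 8 and buf[p] <= 3*p - 3 and p >= 4.
Check whether buf[s + 3] < s - 8 and buf[p] <= 3*p - 3 and p >= 7 implies it.
Every state satisfying the precondition satisfies the weakest precondition: the implication holds.
Answer: valid


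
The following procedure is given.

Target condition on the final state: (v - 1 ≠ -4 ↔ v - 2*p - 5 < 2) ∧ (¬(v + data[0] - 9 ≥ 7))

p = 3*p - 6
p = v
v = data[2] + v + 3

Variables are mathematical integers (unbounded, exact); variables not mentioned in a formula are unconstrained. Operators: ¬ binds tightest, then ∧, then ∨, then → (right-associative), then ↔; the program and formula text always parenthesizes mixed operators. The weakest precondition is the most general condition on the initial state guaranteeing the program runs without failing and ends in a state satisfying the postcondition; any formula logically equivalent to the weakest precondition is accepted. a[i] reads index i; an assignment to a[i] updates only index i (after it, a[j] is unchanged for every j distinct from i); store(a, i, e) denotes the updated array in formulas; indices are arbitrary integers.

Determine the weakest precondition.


Working backward. After the program, the postcondition (v - 1 ≠ -4 ↔ v - 2*p - 5 < 2) ∧ (¬(v + data[0] - 9 ≥ 7)) must hold; in canonical form it is (v ≠ -3 ↔ v < 2*p + 7) ∧ (¬(data[0] + v ≥ 16)).
Before v := data[2] + v + 3: (data[2] + v ≠ -6 ↔ data[2] + v < 2*p + 4) ∧ (¬(data[0] + data[2] + v ≥ 13))
Before p := v: (data[2] + v ≠ -6 ↔ data[2] < v + 4) ∧ (¬(data[0] + data[2] + v ≥ 13))
Before p := 3*p - 6: (data[2] + v ≠ -6 ↔ data[2] < v + 4) ∧ (¬(data[0] + data[2] + v ≥ 13))
Answer: WP = (data[2] + v ≠ -6 ↔ data[2] < v + 4) ∧ (¬(data[0] + data[2] + v ≥ 13))


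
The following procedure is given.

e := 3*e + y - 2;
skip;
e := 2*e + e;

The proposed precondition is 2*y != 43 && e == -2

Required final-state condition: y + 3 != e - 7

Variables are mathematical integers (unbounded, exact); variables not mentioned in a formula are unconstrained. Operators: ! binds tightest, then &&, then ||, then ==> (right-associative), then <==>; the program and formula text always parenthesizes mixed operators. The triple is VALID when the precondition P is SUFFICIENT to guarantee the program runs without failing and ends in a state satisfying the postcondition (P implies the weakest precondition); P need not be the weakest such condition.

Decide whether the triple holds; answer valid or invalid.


Working backward. After the program, the postcondition y + 3 != e - 7 must hold; in canonical form it is y != e - 10.
Before e := 2*e + e: y != 3*e - 10
Before skip: y != 3*e - 10
Before e := 3*e + y - 2: 9*e + 2*y != 16
The weakest precondition is 9*e + 2*y != 16.
Check whether 2*y != 43 && e == -2 implies it.
Countermodel: at the initial state e = -2, y = 17, the precondition holds but the weakest precondition fails.
Answer: invalid


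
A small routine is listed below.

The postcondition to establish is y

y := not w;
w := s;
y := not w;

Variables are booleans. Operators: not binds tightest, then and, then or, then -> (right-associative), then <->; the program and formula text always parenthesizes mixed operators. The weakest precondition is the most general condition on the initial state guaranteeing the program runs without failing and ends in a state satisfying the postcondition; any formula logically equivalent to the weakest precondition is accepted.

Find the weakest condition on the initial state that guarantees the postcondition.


Working backward. After the program, y must hold.
Before y := not w: not w
Before w := s: not s
Before y := not w: not s
Answer: WP = not s


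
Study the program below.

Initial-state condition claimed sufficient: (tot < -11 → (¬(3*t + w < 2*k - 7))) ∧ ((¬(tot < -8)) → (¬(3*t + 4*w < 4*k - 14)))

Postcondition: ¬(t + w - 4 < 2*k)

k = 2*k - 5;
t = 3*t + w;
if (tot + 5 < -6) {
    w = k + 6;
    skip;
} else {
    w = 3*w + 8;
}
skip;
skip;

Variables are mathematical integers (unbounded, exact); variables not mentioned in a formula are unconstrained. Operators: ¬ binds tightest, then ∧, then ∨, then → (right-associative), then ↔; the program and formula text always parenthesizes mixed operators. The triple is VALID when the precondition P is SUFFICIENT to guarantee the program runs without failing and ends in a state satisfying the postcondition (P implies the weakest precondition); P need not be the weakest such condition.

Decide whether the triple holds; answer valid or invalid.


Working backward. After the program, the postcondition ¬(t + w - 4 < 2*k) must hold; in canonical form it is ¬(t + w < 2*k + 4).
Before skip: ¬(t + w < 2*k + 4)
Before skip: ¬(t + w < 2*k + 4)
Then branch requires ¬(t < k - 2); else branch requires ¬(t + 3*w < 2*k - 4).
Before the if: (tot < -11 → (¬(t < k - 2))) ∧ ((¬(tot < -11)) → (¬(t + 3*w < 2*k - 4)))
Before t := 3*t + w: (tot < -11 → (¬(3*t + w < k - 2))) ∧ ((¬(tot < -11)) → (¬(3*t + 4*w < 2*k - 4)))
Before k := 2*k - 5: (tot < -11 → (¬(3*t + w < 2*k - 7))) ∧ ((¬(tot < -11)) → (¬(3*t + 4*w < 4*k - 14)))
The weakest precondition is (tot < -11 → (¬(3*t + w < 2*k - 7))) ∧ ((¬(tot < -11)) → (¬(3*t + 4*w < 4*k - 14))).
Check whether (tot < -11 → (¬(3*t + w < 2*k - 7))) ∧ ((¬(tot < -8)) → (¬(3*t + 4*w < 4*k - 14))) implies it.
Countermodel: at the initial state k = 0, t = -5, tot = -9, w = 0, the precondition holds but the weakest precondition fails.
Answer: invalid
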